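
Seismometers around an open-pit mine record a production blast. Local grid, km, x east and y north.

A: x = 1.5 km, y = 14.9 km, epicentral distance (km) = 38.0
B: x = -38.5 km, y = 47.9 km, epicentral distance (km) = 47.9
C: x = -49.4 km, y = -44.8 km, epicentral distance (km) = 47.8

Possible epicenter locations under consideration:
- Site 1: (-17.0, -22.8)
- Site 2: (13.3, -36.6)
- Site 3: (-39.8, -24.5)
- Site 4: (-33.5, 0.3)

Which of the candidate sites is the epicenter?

Site 4

For each candidate, compare |candidate − station| to the reported distance:
Site 1: residuals A 4.0, B 26.0, C 8.6 → max 26.0 km
Site 2: residuals A 14.8, B 51.2, C 15.4 → max 51.2 km
Site 3: residuals A 19.1, B 24.5, C 25.3 → max 25.3 km
Site 4: residuals A 0.1, B 0.0, C 0.0 → max 0.1 km
Only Site 4 has all residuals ≈ 0.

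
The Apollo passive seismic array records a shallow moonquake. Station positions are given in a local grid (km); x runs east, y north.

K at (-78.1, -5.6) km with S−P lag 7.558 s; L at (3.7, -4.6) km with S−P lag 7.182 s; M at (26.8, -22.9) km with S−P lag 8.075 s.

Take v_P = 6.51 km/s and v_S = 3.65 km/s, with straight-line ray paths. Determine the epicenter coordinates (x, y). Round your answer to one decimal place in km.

Distance from S−P lag: d = Δt · v_P v_S / (v_P − v_S) = Δt · (6.51·3.65)/(6.51−3.65) ≈ 8.3082·Δt.
So d_K = 62.79, d_L = 59.67, d_M = 67.09 km.
Circle about each station: (x + 78.1)² + (y + 5.6)² = 62.79²; (x − 3.7)² + (y + 4.6)² = 59.67²; (x − 26.8)² + (y + 22.9)² = 67.09².
Subtracting the K equation from the L and M equations removes the quadratic terms:
163.6 x + 2.0 y = -5714.04
209.8 x − 34.6 y = -5446.80
Solving the 2×2 system: x ≈ -34.3, y ≈ -50.6 km.

x ≈ -34.3 km, y ≈ -50.6 km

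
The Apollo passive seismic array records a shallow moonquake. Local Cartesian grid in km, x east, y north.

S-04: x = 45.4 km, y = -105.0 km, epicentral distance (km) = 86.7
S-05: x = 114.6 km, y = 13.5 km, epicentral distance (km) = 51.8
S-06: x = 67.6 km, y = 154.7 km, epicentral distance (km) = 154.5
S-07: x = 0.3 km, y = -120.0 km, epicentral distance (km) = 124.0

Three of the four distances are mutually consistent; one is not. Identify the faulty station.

Solve using three stations at a time. Using S-04, S-05, S-07 (subtract circle equations pairwise → linear system) gives (x, y) ≈ (81.2, -26.1).
Distances from that point to each station vs reported:
  S-04: calculated 86.7 vs reported 86.7 → residual 0.0 km
  S-05: calculated 51.8 vs reported 51.8 → residual 0.0 km
  S-06: calculated 181.3 vs reported 154.5 → residual 26.8 km
  S-07: calculated 124.0 vs reported 124.0 → residual 0.0 km
S-04, S-05, S-07 are mutually consistent (residuals ≈ 0); S-06 is off by 26.8 km.

S-06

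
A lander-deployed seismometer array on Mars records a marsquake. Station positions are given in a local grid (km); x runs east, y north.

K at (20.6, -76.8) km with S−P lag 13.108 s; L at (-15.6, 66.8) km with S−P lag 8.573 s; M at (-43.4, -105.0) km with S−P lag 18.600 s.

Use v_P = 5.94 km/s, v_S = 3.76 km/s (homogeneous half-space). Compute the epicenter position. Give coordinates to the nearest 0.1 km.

Distance from S−P lag: d = Δt · v_P v_S / (v_P − v_S) = Δt · (5.94·3.76)/(5.94−3.76) ≈ 10.2451·Δt.
So d_K = 134.29, d_L = 87.83, d_M = 190.56 km.
Circle about each station: (x − 20.6)² + (y + 76.8)² = 134.29²; (x + 15.6)² + (y − 66.8)² = 87.83²; (x + 43.4)² + (y + 105.0)² = 190.56².
Subtracting the K equation from the L and M equations removes the quadratic terms:
-72.4 x + 287.2 y = 8702.70
-128.0 x − 56.4 y = -11693.35
Solving the 2×2 system: x ≈ 70.2, y ≈ 48.0 km.

70.2 km east, 48.0 km north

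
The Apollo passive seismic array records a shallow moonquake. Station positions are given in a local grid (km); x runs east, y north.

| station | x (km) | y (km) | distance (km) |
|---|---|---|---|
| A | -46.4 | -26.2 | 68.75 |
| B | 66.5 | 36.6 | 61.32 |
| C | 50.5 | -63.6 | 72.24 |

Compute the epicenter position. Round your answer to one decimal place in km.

x ≈ 17.0 km, y ≈ 0.4 km

Circle about each station: (x + 46.4)² + (y + 26.2)² = 68.75²; (x − 66.5)² + (y − 36.6)² = 61.32²; (x − 50.5)² + (y + 63.6)² = 72.24².
Subtracting the A equation from the B and C equations removes the quadratic terms:
225.8 x + 125.6 y = 3888.83
193.8 x − 74.8 y = 3263.75
Solving the 2×2 system: x ≈ 17.0, y ≈ 0.4 km.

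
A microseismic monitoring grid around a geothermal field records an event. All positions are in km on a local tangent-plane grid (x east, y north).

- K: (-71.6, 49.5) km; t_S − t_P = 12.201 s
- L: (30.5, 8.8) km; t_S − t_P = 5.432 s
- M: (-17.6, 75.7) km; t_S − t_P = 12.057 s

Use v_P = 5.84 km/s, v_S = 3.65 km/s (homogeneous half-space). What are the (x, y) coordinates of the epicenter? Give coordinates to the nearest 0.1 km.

x ≈ 7.7 km, y ≈ -38.9 km

Distance from S−P lag: d = Δt · v_P v_S / (v_P − v_S) = Δt · (5.84·3.65)/(5.84−3.65) ≈ 9.7333·Δt.
So d_K = 118.76, d_L = 52.87, d_M = 117.35 km.
Circle about each station: (x + 71.6)² + (y − 49.5)² = 118.76²; (x − 30.5)² + (y − 8.8)² = 52.87²; (x + 17.6)² + (y − 75.7)² = 117.35².
Subtracting pairs of circle equations eliminates x²+y² and gives linear equations (the radical axes):
204.2 x − 81.4 y = 4739.58
108.0 x + 52.4 y = -1203.64
Solving the 2×2 system: x ≈ 7.7, y ≈ -38.9 km.
Check against K (with the unrounded x, y): √((x + 71.6)²+(y − 49.5)²) = 118.75 ≈ 118.76 km. ✓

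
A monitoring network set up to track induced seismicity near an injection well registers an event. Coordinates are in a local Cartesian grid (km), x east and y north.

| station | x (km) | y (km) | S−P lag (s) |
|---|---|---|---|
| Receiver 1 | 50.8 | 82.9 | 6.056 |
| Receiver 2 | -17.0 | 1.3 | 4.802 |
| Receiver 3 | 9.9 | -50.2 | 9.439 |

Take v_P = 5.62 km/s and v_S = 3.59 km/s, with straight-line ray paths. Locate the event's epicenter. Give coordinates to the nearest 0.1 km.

Distance from S−P lag: d = Δt · v_P v_S / (v_P − v_S) = Δt · (5.62·3.59)/(5.62−3.59) ≈ 9.9388·Δt.
So d_Receiver 1 = 60.19, d_Receiver 2 = 47.73, d_Receiver 3 = 93.81 km.
Circle about each station: (x − 50.8)² + (y − 82.9)² = 60.19²; (x + 17.0)² + (y − 1.3)² = 47.73²; (x − 9.9)² + (y + 50.2)² = 93.81².
Subtracting the Receiver 1 equation from the Receiver 2 and Receiver 3 equations removes the quadratic terms:
-135.6 x − 163.2 y = -7817.68
-81.8 x − 266.2 y = -12012.48
Solving the 2×2 system: x ≈ 5.3, y ≈ 43.5 km.

5.3 km east, 43.5 km north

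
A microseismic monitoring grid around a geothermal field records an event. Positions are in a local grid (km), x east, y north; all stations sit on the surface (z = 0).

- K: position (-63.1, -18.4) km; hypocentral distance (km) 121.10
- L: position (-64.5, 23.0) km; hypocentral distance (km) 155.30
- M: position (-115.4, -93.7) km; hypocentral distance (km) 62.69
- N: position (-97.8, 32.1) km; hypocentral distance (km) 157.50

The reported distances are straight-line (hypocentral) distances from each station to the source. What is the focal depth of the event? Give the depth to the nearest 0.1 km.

Each station gives a sphere (x−x_i)² + (y−y_i)² + z² = d_i² (stations at z=0).
Subtracting the K sphere from L and M: z² cancels, leaving linear equations in x and y:
-2.8 x + 82.8 y = -9083.80
-104.6 x − 150.6 y = 28511.85
Solving: x ≈ -109.304, y ≈ -113.404 km (keep extra digits for the depth step; rounded: -109.3, -113.4).
Then from the K sphere: z² = 121.10² − (x + 63.1)² − (y + 18.4)² with x = -109.304, y = -113.404, so z ≈ 59.200 ≈ 59.2 km.

depth ≈ 59.2 km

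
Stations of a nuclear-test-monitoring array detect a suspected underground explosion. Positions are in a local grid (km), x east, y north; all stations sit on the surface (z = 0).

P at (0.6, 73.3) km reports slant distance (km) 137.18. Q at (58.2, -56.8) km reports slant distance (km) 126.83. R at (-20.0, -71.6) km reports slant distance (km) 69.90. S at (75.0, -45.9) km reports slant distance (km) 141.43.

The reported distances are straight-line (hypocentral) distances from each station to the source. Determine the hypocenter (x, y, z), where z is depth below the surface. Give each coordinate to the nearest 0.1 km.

Each station gives a sphere (x−x_i)² + (y−y_i)² + z² = d_i² (stations at z=0).
Subtracting the P sphere from Q and R: z² cancels, leaving linear equations in x and y:
115.2 x − 260.2 y = 3972.73
-41.2 x − 289.8 y = 14085.65
Solving: x ≈ -56.995, y ≈ -40.502 km (keep extra digits for the depth step; rounded: -57.0, -40.5).
Then from the P sphere: z² = 137.18² − (x − 0.6)² − (y − 73.3)² with x = -56.995, y = -40.502, so z ≈ 50.500 ≈ 50.5 km.

x ≈ -57.0 km, y ≈ -40.5 km, depth ≈ 50.5 km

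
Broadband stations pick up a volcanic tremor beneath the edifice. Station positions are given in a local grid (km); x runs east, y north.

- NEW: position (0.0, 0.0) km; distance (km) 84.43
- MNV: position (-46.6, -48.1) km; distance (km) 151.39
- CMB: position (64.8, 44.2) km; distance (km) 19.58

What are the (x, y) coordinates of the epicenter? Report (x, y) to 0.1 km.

x ≈ 57.1 km, y ≈ 62.2 km

Circle about each station: x² + y² = 84.43²; (x + 46.6)² + (y + 48.1)² = 151.39²; (x − 64.8)² + (y − 44.2)² = 19.58².
Subtracting pairs of circle equations eliminates x²+y² and gives linear equations (the radical axes):
-93.2 x − 96.2 y = -11305.34
129.6 x + 88.4 y = 12897.73
Solving the 2×2 system: x ≈ 57.1, y ≈ 62.2 km.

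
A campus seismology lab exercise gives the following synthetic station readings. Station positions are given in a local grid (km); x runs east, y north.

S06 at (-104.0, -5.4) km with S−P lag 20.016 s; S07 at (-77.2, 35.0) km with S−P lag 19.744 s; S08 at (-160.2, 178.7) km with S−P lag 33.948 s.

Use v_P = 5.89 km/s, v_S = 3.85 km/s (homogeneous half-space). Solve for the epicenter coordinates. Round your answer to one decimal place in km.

x ≈ 99.7 km, y ≈ -94.9 km

Distance from S−P lag: d = Δt · v_P v_S / (v_P − v_S) = Δt · (5.89·3.85)/(5.89−3.85) ≈ 11.1159·Δt.
So d_S06 = 222.50, d_S07 = 219.47, d_S08 = 377.36 km.
Circle about each station: (x + 104.0)² + (y + 5.4)² = 222.50²; (x + 77.2)² + (y − 35.0)² = 219.47²; (x + 160.2)² + (y − 178.7)² = 377.36².
Subtracting the S06 equation from the S07 and S08 equations removes the quadratic terms:
53.6 x + 80.8 y = -2321.15
-112.4 x + 368.2 y = -46141.75
Solving the 2×2 system: x ≈ 99.7, y ≈ -94.9 km.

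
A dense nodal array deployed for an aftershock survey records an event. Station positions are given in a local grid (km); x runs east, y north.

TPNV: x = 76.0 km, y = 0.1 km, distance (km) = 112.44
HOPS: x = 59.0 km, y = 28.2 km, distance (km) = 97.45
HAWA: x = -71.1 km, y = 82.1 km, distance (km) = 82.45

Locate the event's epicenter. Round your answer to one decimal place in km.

Circle about each station: (x − 76.0)² + (y − 0.1)² = 112.44²; (x − 59.0)² + (y − 28.2)² = 97.45²; (x + 71.1)² + (y − 82.1)² = 82.45².
Subtracting the TPNV equation from the HOPS and HAWA equations removes the quadratic terms:
-34.0 x + 56.2 y = 1646.48
-294.2 x + 164.0 y = 11864.36
Solving the 2×2 system: x ≈ -36.2, y ≈ 7.4 km.
Check against TPNV (with the unrounded x, y): √((x − 76.0)²+(y − 0.1)²) = 112.44 ≈ 112.44 km. ✓

x ≈ -36.2 km, y ≈ 7.4 km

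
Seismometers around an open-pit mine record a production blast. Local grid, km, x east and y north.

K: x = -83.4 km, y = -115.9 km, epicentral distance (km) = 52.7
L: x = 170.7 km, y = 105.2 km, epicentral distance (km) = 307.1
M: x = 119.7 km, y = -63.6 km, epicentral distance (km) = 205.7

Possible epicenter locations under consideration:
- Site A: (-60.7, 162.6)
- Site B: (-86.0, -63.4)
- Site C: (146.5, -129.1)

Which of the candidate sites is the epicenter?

For each candidate, compare |candidate − station| to the reported distance:
Site A: residuals K 226.7, L 68.7, M 83.6 → max 226.7 km
Site B: residuals K 0.1, L 0.0, M 0.0 → max 0.1 km
Site C: residuals K 177.6, L 71.6, M 134.9 → max 177.6 km
Only Site B has all residuals ≈ 0.

Site B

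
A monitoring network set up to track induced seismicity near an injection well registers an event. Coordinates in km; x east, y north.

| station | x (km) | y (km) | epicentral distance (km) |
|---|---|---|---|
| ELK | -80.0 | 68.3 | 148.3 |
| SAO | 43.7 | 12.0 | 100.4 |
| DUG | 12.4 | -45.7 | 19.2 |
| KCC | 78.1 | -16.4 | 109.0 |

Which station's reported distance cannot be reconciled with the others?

DUG

Solve using three stations at a time. Using ELK, SAO, KCC (subtract circle equations pairwise → linear system) gives (x, y) ≈ (-18.8, -67.0).
Distances from that point to each station vs reported:
  ELK: calculated 148.5 vs reported 148.3 → residual 0.2 km
  SAO: calculated 100.7 vs reported 100.4 → residual 0.3 km
  DUG: calculated 37.7 vs reported 19.2 → residual 18.5 km
  KCC: calculated 109.3 vs reported 109.0 → residual 0.3 km
ELK, SAO, KCC are mutually consistent (residuals ≈ 0); DUG is off by 18.5 km.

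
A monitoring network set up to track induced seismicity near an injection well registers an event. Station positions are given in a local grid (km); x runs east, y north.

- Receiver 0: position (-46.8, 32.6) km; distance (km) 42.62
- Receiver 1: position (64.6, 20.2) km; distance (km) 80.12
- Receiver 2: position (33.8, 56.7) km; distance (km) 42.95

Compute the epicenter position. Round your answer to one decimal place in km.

Circle about each station: (x + 46.8)² + (y − 32.6)² = 42.62²; (x − 64.6)² + (y − 20.2)² = 80.12²; (x − 33.8)² + (y − 56.7)² = 42.95².
Subtracting pairs of circle equations eliminates x²+y² and gives linear equations (the radical axes):
222.8 x − 24.8 y = -3274.55
161.2 x + 48.2 y = 1076.09
Solving the 2×2 system: x ≈ -8.9, y ≈ 52.1 km.
Check against Receiver 0 (with the unrounded x, y): √((x + 46.8)²+(y − 32.6)²) = 42.62 ≈ 42.62 km. ✓

-8.9 km east, 52.1 km north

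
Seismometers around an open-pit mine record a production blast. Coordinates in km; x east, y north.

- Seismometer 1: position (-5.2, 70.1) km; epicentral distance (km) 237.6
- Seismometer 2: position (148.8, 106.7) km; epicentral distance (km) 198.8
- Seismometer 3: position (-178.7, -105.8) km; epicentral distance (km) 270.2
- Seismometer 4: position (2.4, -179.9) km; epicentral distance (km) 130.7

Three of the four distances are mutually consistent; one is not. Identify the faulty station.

Seismometer 1

Solve using three stations at a time. Using Seismometer 2, Seismometer 3, Seismometer 4 (subtract circle equations pairwise → linear system) gives (x, y) ≈ (90.6, -83.4).
Distances from that point to each station vs reported:
  Seismometer 1: calculated 180.9 vs reported 237.6 → residual 56.7 km
  Seismometer 2: calculated 198.8 vs reported 198.8 → residual 0.0 km
  Seismometer 3: calculated 270.2 vs reported 270.2 → residual 0.0 km
  Seismometer 4: calculated 130.7 vs reported 130.7 → residual 0.0 km
Seismometer 2, Seismometer 3, Seismometer 4 are mutually consistent (residuals ≈ 0); Seismometer 1 is off by 56.7 km.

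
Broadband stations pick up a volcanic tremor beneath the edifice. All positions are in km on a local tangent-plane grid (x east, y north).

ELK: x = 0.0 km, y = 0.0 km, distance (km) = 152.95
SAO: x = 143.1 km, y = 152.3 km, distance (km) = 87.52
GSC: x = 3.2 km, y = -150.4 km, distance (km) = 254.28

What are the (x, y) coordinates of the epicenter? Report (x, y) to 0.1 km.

Circle about each station: x² + y² = 152.95²; (x − 143.1)² + (y − 152.3)² = 87.52²; (x − 3.2)² + (y + 150.4)² = 254.28².
Subtracting the ELK equation from the SAO and GSC equations removes the quadratic terms:
286.2 x + 304.6 y = 59406.85
6.4 x − 300.8 y = -18634.22
Solving the 2×2 system: x ≈ 138.5, y ≈ 64.9 km.

(138.5, 64.9)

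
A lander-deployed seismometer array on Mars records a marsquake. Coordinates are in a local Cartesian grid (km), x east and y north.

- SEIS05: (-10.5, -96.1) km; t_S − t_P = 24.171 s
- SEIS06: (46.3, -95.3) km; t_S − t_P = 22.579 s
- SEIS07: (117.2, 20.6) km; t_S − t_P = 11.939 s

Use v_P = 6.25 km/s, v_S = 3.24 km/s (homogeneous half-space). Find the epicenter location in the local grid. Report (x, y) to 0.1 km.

Distance from S−P lag: d = Δt · v_P v_S / (v_P − v_S) = Δt · (6.25·3.24)/(6.25−3.24) ≈ 6.7276·Δt.
So d_SEIS05 = 162.61, d_SEIS06 = 151.90, d_SEIS07 = 80.32 km.
Circle about each station: (x + 10.5)² + (y + 96.1)² = 162.61²; (x − 46.3)² + (y + 95.3)² = 151.90²; (x − 117.2)² + (y − 20.6)² = 80.32².
Subtracting pairs of circle equations eliminates x²+y² and gives linear equations (the radical axes):
113.6 x + 1.6 y = 5248.72
255.4 x + 233.4 y = 24805.45
Solving the 2×2 system: x ≈ 45.4, y ≈ 56.6 km.
Check against SEIS05 (with the unrounded x, y): √((x + 10.5)²+(y + 96.1)²) = 162.61 ≈ 162.61 km. ✓

(45.4, 56.6)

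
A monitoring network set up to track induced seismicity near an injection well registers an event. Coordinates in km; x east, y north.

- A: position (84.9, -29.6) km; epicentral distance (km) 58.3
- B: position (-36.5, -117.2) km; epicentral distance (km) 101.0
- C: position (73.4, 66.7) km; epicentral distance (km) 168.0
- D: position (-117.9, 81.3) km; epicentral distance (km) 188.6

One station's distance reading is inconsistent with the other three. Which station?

Solve using three stations at a time. Using A, B, D (subtract circle equations pairwise → linear system) gives (x, y) ≈ (27.4, -39.0).
Distances from that point to each station vs reported:
  A: calculated 58.3 vs reported 58.3 → residual 0.0 km
  B: calculated 101.0 vs reported 101.0 → residual 0.0 km
  C: calculated 115.3 vs reported 168.0 → residual 52.7 km
  D: calculated 188.6 vs reported 188.6 → residual 0.0 km
A, B, D are mutually consistent (residuals ≈ 0); C is off by 52.7 km.

C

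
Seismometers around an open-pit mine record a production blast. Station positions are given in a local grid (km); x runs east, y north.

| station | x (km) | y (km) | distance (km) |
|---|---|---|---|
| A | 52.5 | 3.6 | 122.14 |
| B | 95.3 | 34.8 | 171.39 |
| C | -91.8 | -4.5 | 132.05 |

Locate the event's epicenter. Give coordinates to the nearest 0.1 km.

Circle about each station: (x − 52.5)² + (y − 3.6)² = 122.14²; (x − 95.3)² + (y − 34.8)² = 171.39²; (x + 91.8)² + (y + 4.5)² = 132.05².
Subtracting pairs of circle equations eliminates x²+y² and gives linear equations (the radical axes):
85.6 x + 62.4 y = -6932.43
-288.6 x − 16.2 y = 3159.26
Solving the 2×2 system: x ≈ -5.1, y ≈ -104.1 km.
Check against A (with the unrounded x, y): √((x − 52.5)²+(y − 3.6)²) = 122.13 ≈ 122.14 km. ✓

x ≈ -5.1 km, y ≈ -104.1 km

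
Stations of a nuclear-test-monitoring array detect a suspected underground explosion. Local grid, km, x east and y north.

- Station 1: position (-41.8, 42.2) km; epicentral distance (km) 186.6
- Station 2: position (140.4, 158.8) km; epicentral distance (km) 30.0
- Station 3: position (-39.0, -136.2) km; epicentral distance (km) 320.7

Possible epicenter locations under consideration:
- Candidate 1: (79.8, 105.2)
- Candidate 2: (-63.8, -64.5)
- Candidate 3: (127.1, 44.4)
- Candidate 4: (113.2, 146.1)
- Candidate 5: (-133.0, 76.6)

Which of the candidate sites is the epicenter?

For each candidate, compare |candidate − station| to the reported distance:
Candidate 1: residuals Station 1 49.6, Station 2 50.9, Station 3 51.7 → max 51.7 km
Candidate 2: residuals Station 1 77.7, Station 2 272.6, Station 3 244.8 → max 272.6 km
Candidate 3: residuals Station 1 17.7, Station 2 85.2, Station 3 75.3 → max 85.2 km
Candidate 4: residuals Station 1 0.0, Station 2 0.0, Station 3 0.0 → max 0.0 km
Candidate 5: residuals Station 1 89.1, Station 2 255.5, Station 3 88.1 → max 255.5 km
Only Candidate 4 has all residuals ≈ 0.

Candidate 4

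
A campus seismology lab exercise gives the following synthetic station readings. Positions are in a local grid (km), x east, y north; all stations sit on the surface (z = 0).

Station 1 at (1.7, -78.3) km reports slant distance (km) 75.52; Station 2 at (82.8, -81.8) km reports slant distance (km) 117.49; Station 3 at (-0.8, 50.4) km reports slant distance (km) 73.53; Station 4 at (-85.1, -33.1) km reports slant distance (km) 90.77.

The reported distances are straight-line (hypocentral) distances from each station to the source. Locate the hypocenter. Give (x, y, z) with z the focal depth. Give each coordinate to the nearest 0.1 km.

x ≈ -4.8 km, y ≈ -12.9 km, depth ≈ 37.2 km

Each station gives a sphere (x−x_i)² + (y−y_i)² + z² = d_i² (stations at z=0).
Subtracting the Station 1 sphere from Station 2 and Station 3: z² cancels, leaving linear equations in x and y:
162.2 x − 7.0 y = -687.33
-5.0 x + 257.4 y = -3296.37
Solving: x ≈ -4.794, y ≈ -12.900 km (keep extra digits for the depth step; rounded: -4.8, -12.9).
Then from the Station 1 sphere: z² = 75.52² − (x − 1.7)² − (y + 78.3)² with x = -4.794, y = -12.900, so z ≈ 37.201 ≈ 37.2 km.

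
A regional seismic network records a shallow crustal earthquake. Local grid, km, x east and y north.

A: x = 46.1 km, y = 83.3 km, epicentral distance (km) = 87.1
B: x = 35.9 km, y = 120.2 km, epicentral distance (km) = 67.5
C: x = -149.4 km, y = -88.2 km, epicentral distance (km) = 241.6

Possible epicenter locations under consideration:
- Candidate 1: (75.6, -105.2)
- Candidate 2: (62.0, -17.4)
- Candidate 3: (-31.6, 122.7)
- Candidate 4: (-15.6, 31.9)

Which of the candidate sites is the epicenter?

Candidate 3

For each candidate, compare |candidate − station| to the reported distance:
Candidate 1: residuals A 103.7, B 161.4, C 16.0 → max 161.4 km
Candidate 2: residuals A 14.8, B 72.6, C 18.7 → max 72.6 km
Candidate 3: residuals A 0.0, B 0.0, C 0.0 → max 0.0 km
Candidate 4: residuals A 6.8, B 34.7, C 61.8 → max 61.8 km
Only Candidate 3 has all residuals ≈ 0.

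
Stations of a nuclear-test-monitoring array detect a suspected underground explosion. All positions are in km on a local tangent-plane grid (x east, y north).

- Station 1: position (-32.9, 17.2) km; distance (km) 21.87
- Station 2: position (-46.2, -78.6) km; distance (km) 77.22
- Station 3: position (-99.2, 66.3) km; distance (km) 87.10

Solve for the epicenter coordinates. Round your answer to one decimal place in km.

x ≈ -44.4 km, y ≈ -1.4 km

Circle about each station: (x + 32.9)² + (y − 17.2)² = 21.87²; (x + 46.2)² + (y + 78.6)² = 77.22²; (x + 99.2)² + (y − 66.3)² = 87.10².
Subtracting pairs of circle equations eliminates x²+y² and gives linear equations (the radical axes):
-26.6 x − 191.6 y = 1449.52
-132.6 x + 98.2 y = 5749.97
Solving the 2×2 system: x ≈ -44.4, y ≈ -1.4 km.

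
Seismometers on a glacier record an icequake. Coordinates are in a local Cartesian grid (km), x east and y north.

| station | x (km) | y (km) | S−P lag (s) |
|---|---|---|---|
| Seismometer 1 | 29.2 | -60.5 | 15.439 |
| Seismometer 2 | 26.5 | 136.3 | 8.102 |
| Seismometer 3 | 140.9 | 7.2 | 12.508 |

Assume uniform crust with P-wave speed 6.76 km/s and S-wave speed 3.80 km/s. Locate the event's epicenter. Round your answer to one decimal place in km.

53.3 km east, 71.3 km north

Distance from S−P lag: d = Δt · v_P v_S / (v_P − v_S) = Δt · (6.76·3.80)/(6.76−3.80) ≈ 8.6784·Δt.
So d_Seismometer 1 = 133.99, d_Seismometer 2 = 70.31, d_Seismometer 3 = 108.55 km.
Circle about each station: (x − 29.2)² + (y + 60.5)² = 133.99²; (x − 26.5)² + (y − 136.3)² = 70.31²; (x − 140.9)² + (y − 7.2)² = 108.55².
Subtracting pairs of circle equations eliminates x²+y² and gives linear equations (the radical axes):
-5.4 x + 393.6 y = 27776.87
223.4 x + 135.4 y = 21561.98
Solving the 2×2 system: x ≈ 53.3, y ≈ 71.3 km.
Check against Seismometer 1 (with the unrounded x, y): √((x − 29.2)²+(y + 60.5)²) = 133.99 ≈ 133.99 km. ✓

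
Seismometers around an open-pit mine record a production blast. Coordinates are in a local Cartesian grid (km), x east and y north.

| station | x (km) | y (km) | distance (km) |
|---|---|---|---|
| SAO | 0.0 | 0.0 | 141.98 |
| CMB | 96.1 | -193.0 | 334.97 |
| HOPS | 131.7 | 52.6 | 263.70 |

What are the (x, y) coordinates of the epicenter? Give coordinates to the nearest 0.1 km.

-132.0 km east, 52.3 km north

Circle about each station: x² + y² = 141.98²; (x − 96.1)² + (y + 193.0)² = 334.97²; (x − 131.7)² + (y − 52.6)² = 263.70².
Subtracting the SAO equation from the CMB and HOPS equations removes the quadratic terms:
192.2 x − 386.0 y = -45562.37
263.4 x + 105.2 y = -29267.72
Solving the 2×2 system: x ≈ -132.0, y ≈ 52.3 km.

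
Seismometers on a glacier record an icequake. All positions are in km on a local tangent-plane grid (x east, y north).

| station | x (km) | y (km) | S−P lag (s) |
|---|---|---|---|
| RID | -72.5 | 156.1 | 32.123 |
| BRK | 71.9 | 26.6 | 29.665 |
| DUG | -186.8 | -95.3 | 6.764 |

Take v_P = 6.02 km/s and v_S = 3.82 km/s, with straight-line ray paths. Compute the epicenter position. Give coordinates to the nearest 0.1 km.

Distance from S−P lag: d = Δt · v_P v_S / (v_P − v_S) = Δt · (6.02·3.82)/(6.02−3.82) ≈ 10.4529·Δt.
So d_RID = 335.78, d_BRK = 310.09, d_DUG = 70.70 km.
Circle about each station: (x + 72.5)² + (y − 156.1)² = 335.78²; (x − 71.9)² + (y − 26.6)² = 310.09²; (x + 186.8)² + (y + 95.3)² = 70.70².
Subtracting pairs of circle equations eliminates x²+y² and gives linear equations (the radical axes):
288.8 x − 259.0 y = -7153.89
-228.6 x − 502.8 y = 122102.59
Solving the 2×2 system: x ≈ -172.3, y ≈ -164.5 km.

(-172.3, -164.5)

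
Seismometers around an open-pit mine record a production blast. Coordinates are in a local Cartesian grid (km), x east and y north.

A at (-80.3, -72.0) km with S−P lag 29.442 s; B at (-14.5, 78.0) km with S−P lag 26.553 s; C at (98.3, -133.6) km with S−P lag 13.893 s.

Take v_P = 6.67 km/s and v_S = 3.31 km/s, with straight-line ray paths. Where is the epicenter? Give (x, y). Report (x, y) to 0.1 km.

Distance from S−P lag: d = Δt · v_P v_S / (v_P − v_S) = Δt · (6.67·3.31)/(6.67−3.31) ≈ 6.5707·Δt.
So d_A = 193.46, d_B = 174.47, d_C = 91.29 km.
Circle about each station: (x + 80.3)² + (y + 72.0)² = 193.46²; (x + 14.5)² + (y − 78.0)² = 174.47²; (x − 98.3)² + (y + 133.6)² = 91.29².
Subtracting pairs of circle equations eliminates x²+y² and gives linear equations (the radical axes):
131.6 x + 300.0 y = 1649.15
357.2 x − 123.2 y = 44972.67
Solving the 2×2 system: x ≈ 111.0, y ≈ -43.2 km.

111.0 km east, -43.2 km north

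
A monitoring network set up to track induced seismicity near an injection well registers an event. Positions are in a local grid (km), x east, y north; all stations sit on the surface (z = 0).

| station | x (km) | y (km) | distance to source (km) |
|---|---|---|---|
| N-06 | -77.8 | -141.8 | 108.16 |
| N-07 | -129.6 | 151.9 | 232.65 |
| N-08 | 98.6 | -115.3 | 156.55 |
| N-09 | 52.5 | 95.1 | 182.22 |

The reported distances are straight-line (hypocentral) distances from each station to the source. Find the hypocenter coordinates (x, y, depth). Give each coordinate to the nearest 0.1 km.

x ≈ -36.9 km, y ≈ -55.4 km, depth ≈ 50.6 km

Each station gives a sphere (x−x_i)² + (y−y_i)² + z² = d_i² (stations at z=0).
Subtracting the N-06 sphere from N-07 and N-08: z² cancels, leaving linear equations in x and y:
-103.6 x + 587.4 y = -28717.75
352.8 x + 53.0 y = -15953.35
Solving: x ≈ -36.897, y ≈ -55.397 km (keep extra digits for the depth step; rounded: -36.9, -55.4).
Then from the N-06 sphere: z² = 108.16² − (x + 77.8)² − (y + 141.8)² with x = -36.897, y = -55.397, so z ≈ 50.597 ≈ 50.6 km.
Check against N-09 (with the unrounded solution): distance 182.21 ≈ 182.22 km. ✓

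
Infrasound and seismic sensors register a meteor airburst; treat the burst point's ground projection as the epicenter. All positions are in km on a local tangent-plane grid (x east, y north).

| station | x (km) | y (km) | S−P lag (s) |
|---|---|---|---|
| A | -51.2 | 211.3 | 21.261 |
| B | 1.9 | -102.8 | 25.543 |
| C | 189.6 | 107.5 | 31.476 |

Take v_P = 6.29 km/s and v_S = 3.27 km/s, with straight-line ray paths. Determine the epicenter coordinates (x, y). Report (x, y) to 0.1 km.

Distance from S−P lag: d = Δt · v_P v_S / (v_P − v_S) = Δt · (6.29·3.27)/(6.29−3.27) ≈ 6.8107·Δt.
So d_A = 144.80, d_B = 173.97, d_C = 214.37 km.
Circle about each station: (x + 51.2)² + (y − 211.3)² = 144.80²; (x − 1.9)² + (y + 102.8)² = 173.97²; (x − 189.6)² + (y − 107.5)² = 214.37².
Subtracting pairs of circle equations eliminates x²+y² and gives linear equations (the radical axes):
106.2 x − 628.2 y = -45996.20
481.6 x − 207.6 y = -24752.18
Solving the 2×2 system: x ≈ -21.4, y ≈ 69.6 km.
Check against A (with the unrounded x, y): √((x + 51.2)²+(y − 211.3)²) = 144.80 ≈ 144.80 km. ✓

-21.4 km east, 69.6 km north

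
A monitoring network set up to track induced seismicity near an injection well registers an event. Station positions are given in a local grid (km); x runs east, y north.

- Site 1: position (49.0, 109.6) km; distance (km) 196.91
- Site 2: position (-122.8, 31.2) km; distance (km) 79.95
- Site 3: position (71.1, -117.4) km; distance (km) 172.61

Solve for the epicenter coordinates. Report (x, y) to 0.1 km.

Circle about each station: (x − 49.0)² + (y − 109.6)² = 196.91²; (x + 122.8)² + (y − 31.2)² = 79.95²; (x − 71.1)² + (y + 117.4)² = 172.61².
Subtracting pairs of circle equations eliminates x²+y² and gives linear equations (the radical axes):
-343.6 x − 156.8 y = 34021.67
44.2 x − 454.0 y = 13404.15
Solving the 2×2 system: x ≈ -81.9, y ≈ -37.5 km.

-81.9 km east, -37.5 km north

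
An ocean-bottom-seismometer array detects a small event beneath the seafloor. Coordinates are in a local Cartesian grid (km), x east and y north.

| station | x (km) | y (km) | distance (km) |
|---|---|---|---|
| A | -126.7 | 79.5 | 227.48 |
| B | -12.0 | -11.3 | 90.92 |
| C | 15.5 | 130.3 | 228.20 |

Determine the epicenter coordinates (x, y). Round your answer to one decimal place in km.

Circle about each station: (x + 126.7)² + (y − 79.5)² = 227.48²; (x + 12.0)² + (y + 11.3)² = 90.92²; (x − 15.5)² + (y − 130.3)² = 228.20².
Subtracting pairs of circle equations eliminates x²+y² and gives linear equations (the radical axes):
229.4 x − 181.6 y = 21379.25
284.4 x + 101.6 y = -5482.89
Solving the 2×2 system: x ≈ 15.7, y ≈ -97.9 km.

15.7 km east, -97.9 km north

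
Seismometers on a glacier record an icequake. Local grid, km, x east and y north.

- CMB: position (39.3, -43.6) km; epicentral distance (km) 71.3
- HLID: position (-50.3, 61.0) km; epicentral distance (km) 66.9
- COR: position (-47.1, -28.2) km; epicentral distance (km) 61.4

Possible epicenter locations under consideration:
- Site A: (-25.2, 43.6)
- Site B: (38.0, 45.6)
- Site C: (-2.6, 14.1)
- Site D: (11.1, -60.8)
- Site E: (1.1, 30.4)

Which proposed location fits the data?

Site C

For each candidate, compare |candidate − station| to the reported distance:
Site A: residuals CMB 37.2, HLID 36.4, COR 13.7 → max 37.2 km
Site B: residuals CMB 17.9, HLID 22.7, COR 51.2 → max 51.2 km
Site C: residuals CMB 0.0, HLID 0.0, COR 0.0 → max 0.0 km
Site D: residuals CMB 38.3, HLID 69.5, COR 5.3 → max 69.5 km
Site E: residuals CMB 12.0, HLID 7.1, COR 14.5 → max 14.5 km
Only Site C has all residuals ≈ 0.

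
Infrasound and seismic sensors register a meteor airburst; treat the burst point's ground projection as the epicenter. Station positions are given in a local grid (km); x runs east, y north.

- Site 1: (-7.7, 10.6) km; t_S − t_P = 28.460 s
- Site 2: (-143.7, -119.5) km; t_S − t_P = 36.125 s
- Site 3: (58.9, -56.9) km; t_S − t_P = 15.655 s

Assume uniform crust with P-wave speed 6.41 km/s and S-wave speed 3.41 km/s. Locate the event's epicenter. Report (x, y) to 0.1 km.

Distance from S−P lag: d = Δt · v_P v_S / (v_P − v_S) = Δt · (6.41·3.41)/(6.41−3.41) ≈ 7.2860·Δt.
So d_Site 1 = 207.36, d_Site 2 = 263.21, d_Site 3 = 114.06 km.
Circle about each station: (x + 7.7)² + (y − 10.6)² = 207.36²; (x + 143.7)² + (y + 119.5)² = 263.21²; (x − 58.9)² + (y + 56.9)² = 114.06².
Subtracting the Site 1 equation from the Site 2 and Site 3 equations removes the quadratic terms:
-272.0 x − 260.2 y = 8476.96
133.2 x − 135.0 y = 36523.66
Solving the 2×2 system: x ≈ 117.1, y ≈ -155.0 km.

(117.1, -155.0)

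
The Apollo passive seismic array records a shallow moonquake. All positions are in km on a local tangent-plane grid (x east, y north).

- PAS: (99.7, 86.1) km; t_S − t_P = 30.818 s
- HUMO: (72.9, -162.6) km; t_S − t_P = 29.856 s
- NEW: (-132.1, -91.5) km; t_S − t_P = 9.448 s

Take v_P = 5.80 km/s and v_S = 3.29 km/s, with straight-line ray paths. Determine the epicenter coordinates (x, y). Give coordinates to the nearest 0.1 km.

x ≈ -107.0 km, y ≈ -24.2 km

Distance from S−P lag: d = Δt · v_P v_S / (v_P − v_S) = Δt · (5.80·3.29)/(5.80−3.29) ≈ 7.6024·Δt.
So d_PAS = 234.29, d_HUMO = 226.98, d_NEW = 71.83 km.
Circle about each station: (x − 99.7)² + (y − 86.1)² = 234.29²; (x − 72.9)² + (y + 162.6)² = 226.98²; (x + 132.1)² + (y + 91.5)² = 71.83².
Subtracting the PAS equation from the HUMO and NEW equations removes the quadratic terms:
-53.6 x − 497.4 y = 17771.75
-463.6 x − 355.2 y = 58201.62
Solving the 2×2 system: x ≈ -107.0, y ≈ -24.2 km.
Check against PAS (with the unrounded x, y): √((x − 99.7)²+(y − 86.1)²) = 234.29 ≈ 234.29 km. ✓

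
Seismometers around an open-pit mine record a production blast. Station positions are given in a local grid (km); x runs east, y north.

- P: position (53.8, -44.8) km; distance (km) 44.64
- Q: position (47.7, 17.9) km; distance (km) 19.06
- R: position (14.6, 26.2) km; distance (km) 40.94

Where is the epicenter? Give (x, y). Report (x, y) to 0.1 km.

Circle about each station: (x − 53.8)² + (y + 44.8)² = 44.64²; (x − 47.7)² + (y − 17.9)² = 19.06²; (x − 14.6)² + (y − 26.2)² = 40.94².
Subtracting pairs of circle equations eliminates x²+y² and gives linear equations (the radical axes):
-12.2 x + 125.4 y = -676.33
-78.4 x + 142.0 y = -3685.23
Solving the 2×2 system: x ≈ 45.2, y ≈ -1.0 km.

x ≈ 45.2 km, y ≈ -1.0 km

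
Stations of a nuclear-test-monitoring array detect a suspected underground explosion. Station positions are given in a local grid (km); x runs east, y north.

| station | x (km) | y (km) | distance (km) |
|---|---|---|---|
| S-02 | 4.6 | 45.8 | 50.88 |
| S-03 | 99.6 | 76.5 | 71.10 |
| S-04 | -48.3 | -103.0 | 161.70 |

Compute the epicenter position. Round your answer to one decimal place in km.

Circle about each station: (x − 4.6)² + (y − 45.8)² = 50.88²; (x − 99.6)² + (y − 76.5)² = 71.10²; (x + 48.3)² + (y + 103.0)² = 161.70².
Subtracting the S-02 equation from the S-03 and S-04 equations removes the quadratic terms:
190.0 x + 61.4 y = 11187.17
-105.8 x − 297.6 y = -12735.03
Solving the 2×2 system: x ≈ 50.9, y ≈ 24.7 km.

50.9 km east, 24.7 km north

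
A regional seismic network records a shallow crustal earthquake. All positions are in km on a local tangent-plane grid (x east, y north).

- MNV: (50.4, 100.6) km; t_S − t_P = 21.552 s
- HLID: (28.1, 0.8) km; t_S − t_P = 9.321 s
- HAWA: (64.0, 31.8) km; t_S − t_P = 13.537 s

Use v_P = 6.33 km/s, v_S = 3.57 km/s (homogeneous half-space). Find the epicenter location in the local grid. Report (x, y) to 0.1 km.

x ≈ 35.1 km, y ≈ -75.2 km

Distance from S−P lag: d = Δt · v_P v_S / (v_P − v_S) = Δt · (6.33·3.57)/(6.33−3.57) ≈ 8.1877·Δt.
So d_MNV = 176.46, d_HLID = 76.32, d_HAWA = 110.84 km.
Circle about each station: (x − 50.4)² + (y − 100.6)² = 176.46²; (x − 28.1)² + (y − 0.8)² = 76.32²; (x − 64.0)² + (y − 31.8)² = 110.84².
Subtracting pairs of circle equations eliminates x²+y² and gives linear equations (the radical axes):
-44.6 x − 199.6 y = 13443.12
27.2 x − 137.6 y = 11299.35
Solving the 2×2 system: x ≈ 35.1, y ≈ -75.2 km.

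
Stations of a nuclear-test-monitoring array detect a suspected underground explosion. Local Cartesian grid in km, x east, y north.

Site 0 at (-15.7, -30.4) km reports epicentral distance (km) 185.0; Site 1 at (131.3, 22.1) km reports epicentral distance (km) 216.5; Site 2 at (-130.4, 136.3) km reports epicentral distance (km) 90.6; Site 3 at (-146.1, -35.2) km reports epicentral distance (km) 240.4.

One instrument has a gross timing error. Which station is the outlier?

Solve using three stations at a time. Using Site 0, Site 1, Site 2 (subtract circle equations pairwise → linear system) gives (x, y) ≈ (-41.3, 152.8).
Distances from that point to each station vs reported:
  Site 0: calculated 185.0 vs reported 185.0 → residual 0.0 km
  Site 1: calculated 216.5 vs reported 216.5 → residual 0.0 km
  Site 2: calculated 90.6 vs reported 90.6 → residual 0.0 km
  Site 3: calculated 215.3 vs reported 240.4 → residual 25.1 km
Site 0, Site 1, Site 2 are mutually consistent (residuals ≈ 0); Site 3 is off by 25.1 km.

Site 3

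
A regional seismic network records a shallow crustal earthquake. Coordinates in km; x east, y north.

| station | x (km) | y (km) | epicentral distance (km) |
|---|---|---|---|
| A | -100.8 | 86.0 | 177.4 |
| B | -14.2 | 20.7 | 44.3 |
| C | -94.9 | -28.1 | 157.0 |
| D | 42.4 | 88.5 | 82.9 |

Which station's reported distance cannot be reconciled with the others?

B

Solve using three stations at a time. Using A, C, D (subtract circle equations pairwise → linear system) gives (x, y) ≈ (58.1, 7.1).
Distances from that point to each station vs reported:
  A: calculated 177.4 vs reported 177.4 → residual 0.0 km
  B: calculated 73.6 vs reported 44.3 → residual 29.3 km
  C: calculated 157.0 vs reported 157.0 → residual 0.0 km
  D: calculated 82.9 vs reported 82.9 → residual 0.0 km
A, C, D are mutually consistent (residuals ≈ 0); B is off by 29.3 km.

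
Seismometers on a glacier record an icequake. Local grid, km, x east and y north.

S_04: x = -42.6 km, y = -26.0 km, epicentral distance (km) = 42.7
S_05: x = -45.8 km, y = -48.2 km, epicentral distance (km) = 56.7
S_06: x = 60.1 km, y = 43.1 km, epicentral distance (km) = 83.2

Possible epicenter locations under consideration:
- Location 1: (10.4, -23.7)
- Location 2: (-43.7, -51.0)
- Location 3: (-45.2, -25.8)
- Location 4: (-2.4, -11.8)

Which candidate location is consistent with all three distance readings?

Location 4

For each candidate, compare |candidate − station| to the reported distance:
Location 1: residuals S_04 10.3, S_05 4.6, S_06 0.1 → max 10.3 km
Location 2: residuals S_04 17.7, S_05 53.2, S_06 56.9 → max 56.9 km
Location 3: residuals S_04 40.1, S_05 34.3, S_06 42.6 → max 42.6 km
Location 4: residuals S_04 0.1, S_05 0.1, S_06 0.0 → max 0.1 km
Only Location 4 has all residuals ≈ 0.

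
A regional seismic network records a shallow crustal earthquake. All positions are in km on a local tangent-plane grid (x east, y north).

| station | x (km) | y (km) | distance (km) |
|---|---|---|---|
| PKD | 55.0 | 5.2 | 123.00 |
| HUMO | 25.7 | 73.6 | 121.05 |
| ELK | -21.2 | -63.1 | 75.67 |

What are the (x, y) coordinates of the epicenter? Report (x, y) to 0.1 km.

-67.7 km east, -3.4 km north

Circle about each station: (x − 55.0)² + (y − 5.2)² = 123.00²; (x − 25.7)² + (y − 73.6)² = 121.05²; (x + 21.2)² + (y + 63.1)² = 75.67².
Subtracting the PKD equation from the HUMO and ELK equations removes the quadratic terms:
-58.6 x + 136.8 y = 3501.31
-152.4 x − 136.6 y = 10782.06
Solving the 2×2 system: x ≈ -67.7, y ≈ -3.4 km.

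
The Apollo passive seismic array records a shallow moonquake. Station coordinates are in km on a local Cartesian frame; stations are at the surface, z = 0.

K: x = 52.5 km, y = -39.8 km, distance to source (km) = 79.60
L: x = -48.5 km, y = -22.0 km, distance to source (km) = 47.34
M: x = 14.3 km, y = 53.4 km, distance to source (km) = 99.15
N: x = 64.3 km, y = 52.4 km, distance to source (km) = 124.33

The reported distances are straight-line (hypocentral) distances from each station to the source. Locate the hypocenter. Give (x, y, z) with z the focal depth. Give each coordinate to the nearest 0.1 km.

Each station gives a sphere (x−x_i)² + (y−y_i)² + z² = d_i² (stations at z=0).
Subtracting the K sphere from L and M: z² cancels, leaving linear equations in x and y:
-202.0 x + 35.6 y = 2591.04
-76.4 x + 186.4 y = -4778.80
Solving: x ≈ -18.696, y ≈ -33.300 km (keep extra digits for the depth step; rounded: -18.7, -33.3).
Then from the K sphere: z² = 79.60² − (x − 52.5)² − (y + 39.8)² with x = -18.696, y = -33.300, so z ≈ 35.001 ≈ 35.0 km.

(-18.7, -33.3, 35.0)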